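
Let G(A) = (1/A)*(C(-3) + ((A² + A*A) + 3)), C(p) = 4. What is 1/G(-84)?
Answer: -12/2017 ≈ -0.0059494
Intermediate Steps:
G(A) = (7 + 2*A²)/A (G(A) = (1/A)*(4 + ((A² + A*A) + 3)) = (4 + ((A² + A²) + 3))/A = (4 + (2*A² + 3))/A = (4 + (3 + 2*A²))/A = (7 + 2*A²)/A)
1/G(-84) = 1/(2*(-84) + 7/(-84)) = 1/(-168 + 7*(-1/84)) = 1/(-168 - 1/12) = 1/(-2017/12) = -12/2017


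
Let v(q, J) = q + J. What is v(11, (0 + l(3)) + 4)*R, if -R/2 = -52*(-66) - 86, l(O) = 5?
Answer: -133840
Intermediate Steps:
v(q, J) = J + q
R = -6692 (R = -2*(-52*(-66) - 86) = -2*(3432 - 86) = -2*3346 = -6692)
v(11, (0 + l(3)) + 4)*R = (((0 + 5) + 4) + 11)*(-6692) = ((5 + 4) + 11)*(-6692) = (9 + 11)*(-6692) = 20*(-6692) = -133840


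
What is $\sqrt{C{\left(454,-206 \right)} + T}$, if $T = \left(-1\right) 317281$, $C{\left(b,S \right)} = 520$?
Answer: $i \sqrt{316761} \approx 562.82 i$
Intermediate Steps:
$T = -317281$
$\sqrt{C{\left(454,-206 \right)} + T} = \sqrt{520 - 317281} = \sqrt{-316761} = i \sqrt{316761}$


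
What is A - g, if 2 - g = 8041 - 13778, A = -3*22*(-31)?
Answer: -3693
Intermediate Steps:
A = 2046 (A = -66*(-31) = 2046)
g = 5739 (g = 2 - (8041 - 13778) = 2 - 1*(-5737) = 2 + 5737 = 5739)
A - g = 2046 - 1*5739 = 2046 - 5739 = -3693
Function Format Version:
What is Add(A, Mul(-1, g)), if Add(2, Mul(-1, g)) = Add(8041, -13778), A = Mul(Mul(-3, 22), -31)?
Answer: -3693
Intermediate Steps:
A = 2046 (A = Mul(-66, -31) = 2046)
g = 5739 (g = Add(2, Mul(-1, Add(8041, -13778))) = Add(2, Mul(-1, -5737)) = Add(2, 5737) = 5739)
Add(A, Mul(-1, g)) = Add(2046, Mul(-1, 5739)) = Add(2046, -5739) = -3693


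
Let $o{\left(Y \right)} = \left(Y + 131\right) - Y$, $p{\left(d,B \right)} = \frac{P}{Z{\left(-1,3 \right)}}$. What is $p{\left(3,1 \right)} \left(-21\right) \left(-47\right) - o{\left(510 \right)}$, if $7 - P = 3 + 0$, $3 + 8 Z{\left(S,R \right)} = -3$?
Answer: $-5395$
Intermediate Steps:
$Z{\left(S,R \right)} = - \frac{3}{4}$ ($Z{\left(S,R \right)} = - \frac{3}{8} + \frac{1}{8} \left(-3\right) = - \frac{3}{8} - \frac{3}{8} = - \frac{3}{4}$)
$P = 4$ ($P = 7 - \left(3 + 0\right) = 7 - 3 = 4$)
$p{\left(d,B \right)} = - \frac{16}{3}$ ($p{\left(d,B \right)} = \frac{4}{- \frac{3}{4}} = 4 \left(- \frac{4}{3}\right) = - \frac{16}{3}$)
$o{\left(Y \right)} = 131$ ($o{\left(Y \right)} = \left(131 + Y\right) - Y = 131$)
$p{\left(3,1 \right)} \left(-21\right) \left(-47\right) - o{\left(510 \right)} = \left(- \frac{16}{3}\right) \left(-21\right) \left(-47\right) - 131 = 112 \left(-47\right) - 131 = -5264 - 131 = -5395$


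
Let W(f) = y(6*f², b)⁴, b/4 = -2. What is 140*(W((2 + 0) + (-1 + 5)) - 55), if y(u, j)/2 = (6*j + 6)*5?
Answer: 4356374392300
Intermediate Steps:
b = -8 (b = 4*(-2) = -8)
y(u, j) = 60 + 60*j (y(u, j) = 2*((6*j + 6)*5) = 2*((6 + 6*j)*5) = 2*(30 + 30*j) = 60 + 60*j)
W(f) = 31116960000 (W(f) = (60 + 60*(-8))⁴ = (60 - 480)⁴ = (-420)⁴ = 31116960000)
140*(W((2 + 0) + (-1 + 5)) - 55) = 140*(31116960000 - 55) = 140*31116959945 = 4356374392300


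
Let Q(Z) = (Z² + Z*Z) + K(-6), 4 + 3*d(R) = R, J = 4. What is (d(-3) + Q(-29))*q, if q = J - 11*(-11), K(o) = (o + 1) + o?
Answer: 625750/3 ≈ 2.0858e+5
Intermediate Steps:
d(R) = -4/3 + R/3
K(o) = 1 + 2*o (K(o) = (1 + o) + o = 1 + 2*o)
q = 125 (q = 4 - 11*(-11) = 4 + 121 = 125)
Q(Z) = -11 + 2*Z² (Q(Z) = (Z² + Z*Z) + (1 + 2*(-6)) = (Z² + Z²) + (1 - 12) = 2*Z² - 11 = -11 + 2*Z²)
(d(-3) + Q(-29))*q = ((-4/3 + (⅓)*(-3)) + (-11 + 2*(-29)²))*125 = ((-4/3 - 1) + (-11 + 2*841))*125 = (-7/3 + (-11 + 1682))*125 = (-7/3 + 1671)*125 = (5006/3)*125 = 625750/3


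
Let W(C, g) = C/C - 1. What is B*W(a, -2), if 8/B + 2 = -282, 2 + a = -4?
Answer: 0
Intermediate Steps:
a = -6 (a = -2 - 4 = -6)
W(C, g) = 0 (W(C, g) = 1 - 1 = 0)
B = -2/71 (B = 8/(-2 - 282) = 8/(-284) = 8*(-1/284) = -2/71 ≈ -0.028169)
B*W(a, -2) = -2/71*0 = 0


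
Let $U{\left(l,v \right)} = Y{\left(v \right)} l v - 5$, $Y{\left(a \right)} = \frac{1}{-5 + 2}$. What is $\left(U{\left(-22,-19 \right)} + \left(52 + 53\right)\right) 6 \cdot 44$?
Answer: $-10384$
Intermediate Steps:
$Y{\left(a \right)} = - \frac{1}{3}$ ($Y{\left(a \right)} = \frac{1}{-3} = - \frac{1}{3}$)
$U{\left(l,v \right)} = -5 - \frac{l v}{3}$ ($U{\left(l,v \right)} = - \frac{l}{3} v - 5 = - \frac{l v}{3} - 5 = -5 - \frac{l v}{3}$)
$\left(U{\left(-22,-19 \right)} + \left(52 + 53\right)\right) 6 \cdot 44 = \left(\left(-5 - \left(- \frac{22}{3}\right) \left(-19\right)\right) + \left(52 + 53\right)\right) 6 \cdot 44 = \left(\left(-5 - \frac{418}{3}\right) + 105\right) 264 = \left(- \frac{433}{3} + 105\right) 264 = \left(- \frac{118}{3}\right) 264 = -10384$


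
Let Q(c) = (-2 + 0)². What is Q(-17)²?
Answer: 16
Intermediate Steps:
Q(c) = 4 (Q(c) = (-2)² = 4)
Q(-17)² = 4² = 16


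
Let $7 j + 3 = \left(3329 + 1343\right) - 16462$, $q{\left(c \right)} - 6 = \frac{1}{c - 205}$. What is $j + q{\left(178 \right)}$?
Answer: $- \frac{317284}{189} \approx -1678.8$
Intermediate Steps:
$q{\left(c \right)} = 6 + \frac{1}{-205 + c}$ ($q{\left(c \right)} = 6 + \frac{1}{c - 205} = 6 + \frac{1}{-205 + c}$)
$j = - \frac{11793}{7}$ ($j = - \frac{3}{7} + \frac{\left(3329 + 1343\right) - 16462}{7} = - \frac{3}{7} + \frac{4672 - 16462}{7} = - \frac{3}{7} + \frac{1}{7} \left(-11790\right) = - \frac{3}{7} - \frac{11790}{7} = - \frac{11793}{7} \approx -1684.7$)
$j + q{\left(178 \right)} = - \frac{11793}{7} + \frac{-1229 + 6 \cdot 178}{-205 + 178} = - \frac{11793}{7} + \frac{-1229 + 1068}{-27} = - \frac{11793}{7} - - \frac{161}{27} = - \frac{11793}{7} + \frac{161}{27} = - \frac{317284}{189}$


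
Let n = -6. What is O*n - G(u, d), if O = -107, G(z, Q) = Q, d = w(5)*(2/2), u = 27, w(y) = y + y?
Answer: 632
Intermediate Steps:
w(y) = 2*y
d = 10 (d = (2*5)*(2/2) = 10*(2*(½)) = 10*1 = 10)
O*n - G(u, d) = -107*(-6) - 1*10 = 642 - 10 = 632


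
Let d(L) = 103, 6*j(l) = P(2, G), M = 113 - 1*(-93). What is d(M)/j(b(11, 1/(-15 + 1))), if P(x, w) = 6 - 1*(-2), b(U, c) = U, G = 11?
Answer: 309/4 ≈ 77.250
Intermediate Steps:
M = 206 (M = 113 + 93 = 206)
P(x, w) = 8 (P(x, w) = 6 + 2 = 8)
j(l) = 4/3 (j(l) = (⅙)*8 = 4/3)
d(M)/j(b(11, 1/(-15 + 1))) = 103/(4/3) = 103*(¾) = 309/4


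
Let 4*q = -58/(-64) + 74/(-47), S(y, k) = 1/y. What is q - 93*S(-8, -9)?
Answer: 68931/6016 ≈ 11.458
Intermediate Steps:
S(y, k) = 1/y
q = -1005/6016 (q = (-58/(-64) + 74/(-47))/4 = (-58*(-1/64) + 74*(-1/47))/4 = (29/32 - 74/47)/4 = (¼)*(-1005/1504) = -1005/6016 ≈ -0.16705)
q - 93*S(-8, -9) = -1005/6016 - 93/(-8) = -1005/6016 - 93*(-⅛) = -1005/6016 + 93/8 = 68931/6016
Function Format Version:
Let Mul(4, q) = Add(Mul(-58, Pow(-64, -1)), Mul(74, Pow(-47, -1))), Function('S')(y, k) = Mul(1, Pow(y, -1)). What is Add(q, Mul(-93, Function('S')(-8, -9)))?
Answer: Rational(68931, 6016) ≈ 11.458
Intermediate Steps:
Function('S')(y, k) = Pow(y, -1)
q = Rational(-1005, 6016) (q = Mul(Rational(1, 4), Add(Mul(-58, Pow(-64, -1)), Mul(74, Pow(-47, -1)))) = Mul(Rational(1, 4), Add(Mul(-58, Rational(-1, 64)), Mul(74, Rational(-1, 47)))) = Mul(Rational(1, 4), Add(Rational(29, 32), Rational(-74, 47))) = Mul(Rational(1, 4), Rational(-1005, 1504)) = Rational(-1005, 6016) ≈ -0.16705)
Add(q, Mul(-93, Function('S')(-8, -9))) = Add(Rational(-1005, 6016), Mul(-93, Pow(-8, -1))) = Add(Rational(-1005, 6016), Mul(-93, Rational(-1, 8))) = Add(Rational(-1005, 6016), Rational(93, 8)) = Rational(68931, 6016)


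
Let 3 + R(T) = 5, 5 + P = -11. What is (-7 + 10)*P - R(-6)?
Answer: -50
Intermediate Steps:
P = -16 (P = -5 - 11 = -16)
R(T) = 2 (R(T) = -3 + 5 = 2)
(-7 + 10)*P - R(-6) = (-7 + 10)*(-16) - 1*2 = 3*(-16) - 2 = -48 - 2 = -50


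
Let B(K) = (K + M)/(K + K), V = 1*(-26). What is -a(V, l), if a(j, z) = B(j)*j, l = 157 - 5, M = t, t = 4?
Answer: 11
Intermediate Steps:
V = -26
M = 4
B(K) = (4 + K)/(2*K) (B(K) = (K + 4)/(K + K) = (4 + K)/((2*K)) = (4 + K)*(1/(2*K)) = (4 + K)/(2*K))
l = 152
a(j, z) = 2 + j/2 (a(j, z) = ((4 + j)/(2*j))*j = 2 + j/2)
-a(V, l) = -(2 + (½)*(-26)) = -(2 - 13) = -1*(-11) = 11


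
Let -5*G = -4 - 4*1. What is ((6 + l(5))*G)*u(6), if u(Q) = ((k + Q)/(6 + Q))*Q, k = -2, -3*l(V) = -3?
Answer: 112/5 ≈ 22.400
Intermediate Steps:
l(V) = 1 (l(V) = -1/3*(-3) = 1)
G = 8/5 (G = -(-4 - 4*1)/5 = -(-4 - 4)/5 = -1/5*(-8) = 8/5 ≈ 1.6000)
u(Q) = Q*(-2 + Q)/(6 + Q) (u(Q) = ((-2 + Q)/(6 + Q))*Q = Q*(-2 + Q)/(6 + Q))
((6 + l(5))*G)*u(6) = ((6 + 1)*(8/5))*(6*(-2 + 6)/(6 + 6)) = (7*(8/5))*(6*4/12) = 56*(6*(1/12)*4)/5 = (56/5)*2 = 112/5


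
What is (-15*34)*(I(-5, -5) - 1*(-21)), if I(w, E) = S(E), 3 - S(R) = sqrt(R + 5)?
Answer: -12240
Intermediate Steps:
S(R) = 3 - sqrt(5 + R) (S(R) = 3 - sqrt(R + 5) = 3 - sqrt(5 + R))
I(w, E) = 3 - sqrt(5 + E)
(-15*34)*(I(-5, -5) - 1*(-21)) = (-15*34)*((3 - sqrt(5 - 5)) - 1*(-21)) = -510*((3 - sqrt(0)) + 21) = -510*((3 - 1*0) + 21) = -510*((3 + 0) + 21) = -510*(3 + 21) = -510*24 = -12240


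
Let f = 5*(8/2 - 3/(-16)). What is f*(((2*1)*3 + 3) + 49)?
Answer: 9715/8 ≈ 1214.4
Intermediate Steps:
f = 335/16 (f = 5*(8*(½) - 3*(-1/16)) = 5*(4 + 3/16) = 5*(67/16) = 335/16 ≈ 20.938)
f*(((2*1)*3 + 3) + 49) = 335*(((2*1)*3 + 3) + 49)/16 = 335*((2*3 + 3) + 49)/16 = 335*((6 + 3) + 49)/16 = 335*(9 + 49)/16 = (335/16)*58 = 9715/8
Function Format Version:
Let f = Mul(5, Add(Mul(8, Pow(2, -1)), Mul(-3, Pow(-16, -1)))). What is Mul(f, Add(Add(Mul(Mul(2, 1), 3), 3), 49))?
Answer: Rational(9715, 8) ≈ 1214.4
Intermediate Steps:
f = Rational(335, 16) (f = Mul(5, Add(Mul(8, Rational(1, 2)), Mul(-3, Rational(-1, 16)))) = Mul(5, Add(4, Rational(3, 16))) = Mul(5, Rational(67, 16)) = Rational(335, 16) ≈ 20.938)
Mul(f, Add(Add(Mul(Mul(2, 1), 3), 3), 49)) = Mul(Rational(335, 16), Add(Add(Mul(Mul(2, 1), 3), 3), 49)) = Mul(Rational(335, 16), Add(Add(Mul(2, 3), 3), 49)) = Mul(Rational(335, 16), Add(Add(6, 3), 49)) = Mul(Rational(335, 16), Add(9, 49)) = Mul(Rational(335, 16), 58) = Rational(9715, 8)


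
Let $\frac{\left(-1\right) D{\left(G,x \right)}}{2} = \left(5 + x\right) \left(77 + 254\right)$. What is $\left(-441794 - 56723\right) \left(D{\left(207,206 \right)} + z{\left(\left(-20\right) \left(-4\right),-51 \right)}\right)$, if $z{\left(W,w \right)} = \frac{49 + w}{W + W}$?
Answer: $\frac{5570708626037}{80} \approx 6.9634 \cdot 10^{10}$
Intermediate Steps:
$D{\left(G,x \right)} = -3310 - 662 x$ ($D{\left(G,x \right)} = - 2 \left(5 + x\right) \left(77 + 254\right) = - 2 \left(5 + x\right) 331 = - 2 \left(1655 + 331 x\right) = -3310 - 662 x$)
$z{\left(W,w \right)} = \frac{49 + w}{2 W}$
$\left(-441794 - 56723\right) \left(D{\left(207,206 \right)} + z{\left(\left(-20\right) \left(-4\right),-51 \right)}\right) = \left(-441794 - 56723\right) \left(\left(-3310 - 136372\right) + \frac{49 - 51}{2 \left(\left(-20\right) \left(-4\right)\right)}\right) = - 498517 \left(\left(-3310 - 136372\right) + \frac{1}{2} \cdot \frac{1}{80} \left(-2\right)\right) = - 498517 \left(-139682 + \frac{1}{2} \cdot \frac{1}{80} \left(-2\right)\right) = - 498517 \left(-139682 - \frac{1}{80}\right) = \left(-498517\right) \left(- \frac{11174561}{80}\right) = \frac{5570708626037}{80}$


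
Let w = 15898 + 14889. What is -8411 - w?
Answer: -39198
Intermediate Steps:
w = 30787
-8411 - w = -8411 - 1*30787 = -8411 - 30787 = -39198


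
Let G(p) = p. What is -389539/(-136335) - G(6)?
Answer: -428471/136335 ≈ -3.1428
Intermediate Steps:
-389539/(-136335) - G(6) = -389539/(-136335) - 1*6 = -389539*(-1/136335) - 6 = 389539/136335 - 6 = -428471/136335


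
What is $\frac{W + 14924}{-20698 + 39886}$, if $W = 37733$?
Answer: $\frac{52657}{19188} \approx 2.7443$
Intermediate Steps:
$\frac{W + 14924}{-20698 + 39886} = \frac{37733 + 14924}{-20698 + 39886} = \frac{52657}{19188}$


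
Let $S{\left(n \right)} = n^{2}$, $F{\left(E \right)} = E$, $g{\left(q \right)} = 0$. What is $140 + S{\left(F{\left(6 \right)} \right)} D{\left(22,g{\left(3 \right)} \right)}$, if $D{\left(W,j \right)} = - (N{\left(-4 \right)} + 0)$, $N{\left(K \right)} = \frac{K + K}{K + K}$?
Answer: $104$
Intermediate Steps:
$N{\left(K \right)} = 1$ ($N{\left(K \right)} = \frac{2 K}{2 K} = 2 K \frac{1}{2 K} = 1$)
$D{\left(W,j \right)} = -1$ ($D{\left(W,j \right)} = - (1 + 0) = \left(-1\right) 1 = -1$)
$140 + S{\left(F{\left(6 \right)} \right)} D{\left(22,g{\left(3 \right)} \right)} = 140 + 6^{2} \left(-1\right) = 140 + 36 \left(-1\right) = 140 - 36 = 104$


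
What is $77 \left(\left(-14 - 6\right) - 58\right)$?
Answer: $-6006$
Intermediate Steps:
$77 \left(\left(-14 - 6\right) - 58\right) = 77 \left(-20 - 58\right) = 77 \left(-78\right) = -6006$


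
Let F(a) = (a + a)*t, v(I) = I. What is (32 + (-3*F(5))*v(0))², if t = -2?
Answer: 1024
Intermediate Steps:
F(a) = -4*a (F(a) = (a + a)*(-2) = (2*a)*(-2) = -4*a)
(32 + (-3*F(5))*v(0))² = (32 - (-12)*5*0)² = (32 - 3*(-20)*0)² = (32 + 60*0)² = (32 + 0)² = 32² = 1024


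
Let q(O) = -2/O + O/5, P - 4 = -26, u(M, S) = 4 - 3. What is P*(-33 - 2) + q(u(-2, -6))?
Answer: 3841/5 ≈ 768.20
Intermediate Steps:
u(M, S) = 1
P = -22 (P = 4 - 26 = -22)
q(O) = -2/O + O/5 (q(O) = -2/O + O*(⅕) = -2/O + O/5)
P*(-33 - 2) + q(u(-2, -6)) = -22*(-33 - 2) + (-2/1 + (⅕)*1) = -22*(-35) + (-2*1 + ⅕) = 770 + (-2 + ⅕) = 770 - 9/5 = 3841/5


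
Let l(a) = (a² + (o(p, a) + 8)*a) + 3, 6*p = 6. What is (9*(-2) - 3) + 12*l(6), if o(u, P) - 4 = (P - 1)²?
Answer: 3111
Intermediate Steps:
p = 1 (p = (⅙)*6 = 1)
o(u, P) = 4 + (-1 + P)² (o(u, P) = 4 + (P - 1)² = 4 + (-1 + P)²)
l(a) = 3 + a² + a*(12 + (-1 + a)²) (l(a) = (a² + ((4 + (-1 + a)²) + 8)*a) + 3 = (a² + (12 + (-1 + a)²)*a) + 3 = (a² + a*(12 + (-1 + a)²)) + 3 = 3 + a² + a*(12 + (-1 + a)²))
(9*(-2) - 3) + 12*l(6) = (9*(-2) - 3) + 12*(3 + 6³ - 1*6² + 13*6) = (-18 - 3) + 12*(3 + 216 - 1*36 + 78) = -21 + 12*(3 + 216 - 36 + 78) = -21 + 12*261 = -21 + 3132 = 3111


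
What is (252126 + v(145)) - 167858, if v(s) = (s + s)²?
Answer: 168368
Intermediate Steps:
v(s) = 4*s² (v(s) = (2*s)² = 4*s²)
(252126 + v(145)) - 167858 = (252126 + 4*145²) - 167858 = (252126 + 4*21025) - 167858 = (252126 + 84100) - 167858 = 336226 - 167858 = 168368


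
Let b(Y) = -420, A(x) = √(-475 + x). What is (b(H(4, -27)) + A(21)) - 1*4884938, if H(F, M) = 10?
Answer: -4885358 + I*√454 ≈ -4.8854e+6 + 21.307*I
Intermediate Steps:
(b(H(4, -27)) + A(21)) - 1*4884938 = (-420 + √(-475 + 21)) - 1*4884938 = (-420 + √(-454)) - 4884938 = (-420 + I*√454) - 4884938 = -4885358 + I*√454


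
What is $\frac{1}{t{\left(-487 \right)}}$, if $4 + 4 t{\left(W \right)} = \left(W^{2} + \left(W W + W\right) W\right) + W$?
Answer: $- \frac{1}{28756864} \approx -3.4774 \cdot 10^{-8}$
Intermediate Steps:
$t{\left(W \right)} = -1 + \frac{W}{4} + \frac{W^{2}}{4} + \frac{W \left(W + W^{2}\right)}{4}$ ($t{\left(W \right)} = -1 + \frac{\left(W^{2} + \left(W W + W\right) W\right) + W}{4} = -1 + \frac{\left(W^{2} + \left(W^{2} + W\right) W\right) + W}{4} = -1 + \frac{\left(W^{2} + \left(W + W^{2}\right) W\right) + W}{4} = -1 + \frac{\left(W^{2} + W \left(W + W^{2}\right)\right) + W}{4} = -1 + \frac{W + W^{2} + W \left(W + W^{2}\right)}{4} = -1 + \left(\frac{W}{4} + \frac{W^{2}}{4} + \frac{W \left(W + W^{2}\right)}{4}\right) = -1 + \frac{W}{4} + \frac{W^{2}}{4} + \frac{W \left(W + W^{2}\right)}{4}$)
$\frac{1}{t{\left(-487 \right)}} = \frac{1}{-1 + \frac{\left(-487\right)^{2}}{2} + \frac{1}{4} \left(-487\right) + \frac{\left(-487\right)^{3}}{4}} = \frac{1}{-1 + \frac{1}{2} \cdot 237169 - \frac{487}{4} + \frac{1}{4} \left(-115501303\right)} = \frac{1}{-1 + \frac{237169}{2} - \frac{487}{4} - \frac{115501303}{4}} = \frac{1}{-28756864} = - \frac{1}{28756864}$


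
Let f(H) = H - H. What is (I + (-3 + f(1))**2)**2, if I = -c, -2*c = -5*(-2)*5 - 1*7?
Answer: 3721/4 ≈ 930.25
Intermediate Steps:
f(H) = 0
c = -43/2 (c = -(-5*(-2)*5 - 1*7)/2 = -(10*5 - 7)/2 = -(50 - 7)/2 = -1/2*43 = -43/2 ≈ -21.500)
I = 43/2 (I = -1*(-43/2) = 43/2 ≈ 21.500)
(I + (-3 + f(1))**2)**2 = (43/2 + (-3 + 0)**2)**2 = (43/2 + (-3)**2)**2 = (43/2 + 9)**2 = (61/2)**2 = 3721/4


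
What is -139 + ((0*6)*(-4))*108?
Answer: -139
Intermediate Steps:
-139 + ((0*6)*(-4))*108 = -139 + (0*(-4))*108 = -139 + 0*108 = -139 + 0 = -139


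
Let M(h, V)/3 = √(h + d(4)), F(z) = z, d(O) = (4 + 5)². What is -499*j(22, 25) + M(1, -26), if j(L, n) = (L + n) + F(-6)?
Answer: -20459 + 3*√82 ≈ -20432.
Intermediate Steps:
d(O) = 81 (d(O) = 9² = 81)
j(L, n) = -6 + L + n (j(L, n) = (L + n) - 6 = -6 + L + n)
M(h, V) = 3*√(81 + h) (M(h, V) = 3*√(h + 81) = 3*√(81 + h))
-499*j(22, 25) + M(1, -26) = -499*(-6 + 22 + 25) + 3*√(81 + 1) = -499*41 + 3*√82 = -20459 + 3*√82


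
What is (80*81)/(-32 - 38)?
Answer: -648/7 ≈ -92.571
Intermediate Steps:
(80*81)/(-32 - 38) = 6480/(-70) = 6480*(-1/70) = -648/7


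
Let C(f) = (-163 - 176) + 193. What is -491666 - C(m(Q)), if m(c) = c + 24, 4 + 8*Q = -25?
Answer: -491520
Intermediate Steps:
Q = -29/8 (Q = -1/2 + (1/8)*(-25) = -1/2 - 25/8 = -29/8 ≈ -3.6250)
m(c) = 24 + c
C(f) = -146 (C(f) = -339 + 193 = -146)
-491666 - C(m(Q)) = -491666 - 1*(-146) = -491666 + 146 = -491520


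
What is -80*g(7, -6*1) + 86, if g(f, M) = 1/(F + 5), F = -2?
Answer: 178/3 ≈ 59.333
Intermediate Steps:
g(f, M) = ⅓ (g(f, M) = 1/(-2 + 5) = 1/3 = ⅓)
-80*g(7, -6*1) + 86 = -80*⅓ + 86 = -80/3 + 86 = 178/3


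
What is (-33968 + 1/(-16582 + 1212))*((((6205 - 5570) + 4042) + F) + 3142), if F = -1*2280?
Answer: -99718838751/530 ≈ -1.8815e+8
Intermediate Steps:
F = -2280
(-33968 + 1/(-16582 + 1212))*((((6205 - 5570) + 4042) + F) + 3142) = (-33968 + 1/(-16582 + 1212))*((((6205 - 5570) + 4042) - 2280) + 3142) = (-33968 + 1/(-15370))*(((635 + 4042) - 2280) + 3142) = (-33968 - 1/15370)*((4677 - 2280) + 3142) = -522088161*(2397 + 3142)/15370 = -522088161/15370*5539 = -99718838751/530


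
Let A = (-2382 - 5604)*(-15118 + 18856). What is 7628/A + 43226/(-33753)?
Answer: -107552139071/83965279167 ≈ -1.2809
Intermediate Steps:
A = -29851668 (A = -7986*3738 = -29851668)
7628/A + 43226/(-33753) = 7628/(-29851668) + 43226/(-33753) = 7628*(-1/29851668) + 43226*(-1/33753) = -1907/7462917 - 43226/33753 = -107552139071/83965279167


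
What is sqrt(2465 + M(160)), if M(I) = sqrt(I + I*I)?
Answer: sqrt(2465 + 4*sqrt(1610)) ≈ 51.240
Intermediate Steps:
M(I) = sqrt(I + I**2)
sqrt(2465 + M(160)) = sqrt(2465 + sqrt(160*(1 + 160))) = sqrt(2465 + sqrt(160*161)) = sqrt(2465 + sqrt(25760)) = sqrt(2465 + 4*sqrt(1610))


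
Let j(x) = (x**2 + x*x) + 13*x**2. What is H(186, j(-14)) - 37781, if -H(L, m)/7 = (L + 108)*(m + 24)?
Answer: -6137693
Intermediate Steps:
j(x) = 15*x**2 (j(x) = (x**2 + x**2) + 13*x**2 = 2*x**2 + 13*x**2 = 15*x**2)
H(L, m) = -7*(24 + m)*(108 + L) (H(L, m) = -7*(L + 108)*(m + 24) = -7*(108 + L)*(24 + m) = -7*(24 + m)*(108 + L))
H(186, j(-14)) - 37781 = (-18144 - 11340*(-14)**2 - 168*186 - 7*186*15*(-14)**2) - 37781 = (-18144 - 11340*196 - 31248 - 7*186*15*196) - 37781 = (-18144 - 756*2940 - 31248 - 7*186*2940) - 37781 = (-18144 - 2222640 - 31248 - 3827880) - 37781 = -6099912 - 37781 = -6137693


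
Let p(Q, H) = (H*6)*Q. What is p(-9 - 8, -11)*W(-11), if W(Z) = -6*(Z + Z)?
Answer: 148104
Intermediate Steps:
p(Q, H) = 6*H*Q (p(Q, H) = (6*H)*Q = 6*H*Q)
W(Z) = -12*Z
p(-9 - 8, -11)*W(-11) = (6*(-11)*(-9 - 8))*(-12*(-11)) = (6*(-11)*(-17))*132 = 1122*132 = 148104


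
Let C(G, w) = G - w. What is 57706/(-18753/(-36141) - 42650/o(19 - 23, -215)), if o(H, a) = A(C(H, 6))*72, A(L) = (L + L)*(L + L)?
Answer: -5200338816/86695 ≈ -59984.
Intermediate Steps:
A(L) = 4*L² (A(L) = (2*L)*(2*L) = 4*L²)
o(H, a) = 288*(-6 + H)² (o(H, a) = (4*(H - 1*6)²)*72 = (4*(H - 6)²)*72 = (4*(-6 + H)²)*72 = 288*(-6 + H)²)
57706/(-18753/(-36141) - 42650/o(19 - 23, -215)) = 57706/(-18753/(-36141) - 42650*1/(288*(-6 + (19 - 23))²)) = 57706/(-18753*(-1/36141) - 42650*1/(288*(-6 - 4)²)) = 57706/(893/1721 - 42650/(288*(-10)²)) = 57706/(893/1721 - 42650/(288*100)) = 57706/(893/1721 - 42650/28800) = 57706/(893/1721 - 42650*1/28800) = 57706/(893/1721 - 853/576) = 57706/(-953645/991296) = 57706*(-991296/953645) = -5200338816/86695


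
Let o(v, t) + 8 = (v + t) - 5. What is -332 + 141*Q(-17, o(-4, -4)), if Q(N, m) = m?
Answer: -3293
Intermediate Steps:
o(v, t) = -13 + t + v (o(v, t) = -8 + ((v + t) - 5) = -8 + ((t + v) - 5) = -8 + (-5 + t + v) = -13 + t + v)
-332 + 141*Q(-17, o(-4, -4)) = -332 + 141*(-13 - 4 - 4) = -332 + 141*(-21) = -332 - 2961 = -3293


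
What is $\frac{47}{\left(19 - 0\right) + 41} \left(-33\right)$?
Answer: $- \frac{517}{20} \approx -25.85$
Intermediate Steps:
$\frac{47}{\left(19 - 0\right) + 41} \left(-33\right) = \frac{47}{\left(19 + 0\right) + 41} \left(-33\right) = \frac{47}{19 + 41} \left(-33\right) = \frac{47}{60} \left(-33\right) = - \frac{517}{20}$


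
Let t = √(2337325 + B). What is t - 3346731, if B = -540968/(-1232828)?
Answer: -3346731 + √222026177619970019/308207 ≈ -3.3452e+6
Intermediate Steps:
B = 135242/308207 (B = -540968*(-1/1232828) = 135242/308207 ≈ 0.43880)
t = √222026177619970019/308207 (t = √(2337325 + 135242/308207) = √(720380061517/308207) = √222026177619970019/308207 ≈ 1528.8)
t - 3346731 = √222026177619970019/308207 - 3346731 = -3346731 + √222026177619970019/308207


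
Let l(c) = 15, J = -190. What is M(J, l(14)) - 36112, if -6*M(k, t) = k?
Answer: -108241/3 ≈ -36080.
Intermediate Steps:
M(k, t) = -k/6
M(J, l(14)) - 36112 = -⅙*(-190) - 36112 = 95/3 - 36112 = -108241/3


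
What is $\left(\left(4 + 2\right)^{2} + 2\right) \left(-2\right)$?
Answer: $-76$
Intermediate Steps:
$\left(\left(4 + 2\right)^{2} + 2\right) \left(-2\right) = \left(6^{2} + 2\right) \left(-2\right) = \left(36 + 2\right) \left(-2\right) = 38 \left(-2\right) = -76$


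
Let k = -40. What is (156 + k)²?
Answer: 13456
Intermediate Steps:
(156 + k)² = (156 - 40)² = 116² = 13456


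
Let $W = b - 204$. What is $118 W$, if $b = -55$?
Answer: $-30562$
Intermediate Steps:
$W = -259$ ($W = -55 - 204 = -259$)
$118 W = 118 \left(-259\right) = -30562$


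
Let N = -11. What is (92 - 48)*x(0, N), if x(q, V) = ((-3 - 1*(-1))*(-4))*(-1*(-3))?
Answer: 1056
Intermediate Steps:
x(q, V) = 24 (x(q, V) = ((-3 + 1)*(-4))*3 = -2*(-4)*3 = 8*3 = 24)
(92 - 48)*x(0, N) = (92 - 48)*24 = 44*24 = 1056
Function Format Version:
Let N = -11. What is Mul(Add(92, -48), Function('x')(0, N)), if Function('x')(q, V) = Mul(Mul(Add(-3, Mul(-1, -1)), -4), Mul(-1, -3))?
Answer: 1056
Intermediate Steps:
Function('x')(q, V) = 24 (Function('x')(q, V) = Mul(Mul(Add(-3, 1), -4), 3) = Mul(Mul(-2, -4), 3) = Mul(8, 3) = 24)
Mul(Add(92, -48), Function('x')(0, N)) = Mul(Add(92, -48), 24) = Mul(44, 24) = 1056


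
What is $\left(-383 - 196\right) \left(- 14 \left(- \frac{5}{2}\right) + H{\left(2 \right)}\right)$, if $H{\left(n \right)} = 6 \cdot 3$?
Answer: $-30687$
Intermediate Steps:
$H{\left(n \right)} = 18$
$\left(-383 - 196\right) \left(- 14 \left(- \frac{5}{2}\right) + H{\left(2 \right)}\right) = \left(-383 - 196\right) \left(- 14 \left(- \frac{5}{2}\right) + 18\right) = - 579 \left(- 14 \left(\left(-5\right) \frac{1}{2}\right) + 18\right) = - 579 \left(\left(-14\right) \left(- \frac{5}{2}\right) + 18\right) = - 579 \left(35 + 18\right) = \left(-579\right) 53 = -30687$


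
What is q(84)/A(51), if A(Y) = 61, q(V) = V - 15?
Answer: 69/61 ≈ 1.1311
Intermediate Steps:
q(V) = -15 + V
q(84)/A(51) = (-15 + 84)/61 = 69*(1/61) = 69/61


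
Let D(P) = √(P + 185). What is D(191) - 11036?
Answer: -11036 + 2*√94 ≈ -11017.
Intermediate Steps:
D(P) = √(185 + P)
D(191) - 11036 = √(185 + 191) - 11036 = √376 - 11036 = 2*√94 - 11036 = -11036 + 2*√94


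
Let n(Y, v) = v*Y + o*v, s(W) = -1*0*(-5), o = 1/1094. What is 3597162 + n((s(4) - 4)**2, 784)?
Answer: 1974509574/547 ≈ 3.6097e+6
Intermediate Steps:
o = 1/1094 ≈ 0.00091408
s(W) = 0 (s(W) = 0*(-5) = 0)
n(Y, v) = v/1094 + Y*v (n(Y, v) = v*Y + v/1094 = Y*v + v/1094 = v/1094 + Y*v)
3597162 + n((s(4) - 4)**2, 784) = 3597162 + 784*(1/1094 + (0 - 4)**2) = 3597162 + 784*(1/1094 + (-4)**2) = 3597162 + 784*(1/1094 + 16) = 3597162 + 784*(17505/1094) = 3597162 + 6861960/547 = 1974509574/547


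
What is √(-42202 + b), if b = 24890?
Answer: 4*I*√1082 ≈ 131.58*I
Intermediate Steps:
√(-42202 + b) = √(-42202 + 24890) = √(-17312) = 4*I*√1082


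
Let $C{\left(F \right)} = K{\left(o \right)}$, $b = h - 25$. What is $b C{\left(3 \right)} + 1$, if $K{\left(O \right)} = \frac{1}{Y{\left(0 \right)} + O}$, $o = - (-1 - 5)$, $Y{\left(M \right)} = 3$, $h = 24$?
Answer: $\frac{8}{9} \approx 0.88889$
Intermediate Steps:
$b = -1$ ($b = 24 - 25 = -1$)
$o = 6$ ($o = \left(-1\right) \left(-6\right) = 6$)
$K{\left(O \right)} = \frac{1}{3 + O}$
$C{\left(F \right)} = \frac{1}{9}$ ($C{\left(F \right)} = \frac{1}{3 + 6} = \frac{1}{9}$)
$b C{\left(3 \right)} + 1 = \left(-1\right) \frac{1}{9} + 1 = - \frac{1}{9} + 1 = \frac{8}{9}$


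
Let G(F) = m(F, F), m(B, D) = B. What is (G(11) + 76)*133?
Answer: 11571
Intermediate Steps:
G(F) = F
(G(11) + 76)*133 = (11 + 76)*133 = 87*133 = 11571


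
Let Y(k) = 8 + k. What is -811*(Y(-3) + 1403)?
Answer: -1141888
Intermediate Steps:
-811*(Y(-3) + 1403) = -811*((8 - 3) + 1403) = -811*(5 + 1403) = -811*1408 = -1141888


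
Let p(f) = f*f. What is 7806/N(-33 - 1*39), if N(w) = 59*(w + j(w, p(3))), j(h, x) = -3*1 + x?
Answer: -1301/649 ≈ -2.0046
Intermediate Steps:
p(f) = f²
j(h, x) = -3 + x
N(w) = 354 + 59*w (N(w) = 59*(w + (-3 + 3²)) = 59*(w + (-3 + 9)) = 59*(w + 6) = 59*(6 + w) = 354 + 59*w)
7806/N(-33 - 1*39) = 7806/(354 + 59*(-33 - 1*39)) = 7806/(354 + 59*(-33 - 39)) = 7806/(354 + 59*(-72)) = 7806/(354 - 4248) = 7806/(-3894) = 7806*(-1/3894) = -1301/649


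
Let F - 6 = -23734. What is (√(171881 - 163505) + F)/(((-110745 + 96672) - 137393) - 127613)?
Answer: 23728/279079 - 2*√2094/279079 ≈ 0.084695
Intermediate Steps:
F = -23728 (F = 6 - 23734 = -23728)
(√(171881 - 163505) + F)/(((-110745 + 96672) - 137393) - 127613) = (√(171881 - 163505) - 23728)/(((-110745 + 96672) - 137393) - 127613) = (√8376 - 23728)/((-14073 - 137393) - 127613) = (2*√2094 - 23728)/(-151466 - 127613) = (-23728 + 2*√2094)/(-279079) = (-23728 + 2*√2094)*(-1/279079) = 23728/279079 - 2*√2094/279079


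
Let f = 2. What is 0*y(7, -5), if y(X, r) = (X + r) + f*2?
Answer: 0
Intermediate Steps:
y(X, r) = 4 + X + r (y(X, r) = (X + r) + 2*2 = (X + r) + 4 = 4 + X + r)
0*y(7, -5) = 0*(4 + 7 - 5) = 0*6 = 0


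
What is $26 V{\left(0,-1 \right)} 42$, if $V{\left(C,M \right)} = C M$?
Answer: $0$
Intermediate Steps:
$26 V{\left(0,-1 \right)} 42 = 26 \cdot 0 \left(-1\right) 42 = 26 \cdot 0 \cdot 42 = 0 \cdot 42 = 0$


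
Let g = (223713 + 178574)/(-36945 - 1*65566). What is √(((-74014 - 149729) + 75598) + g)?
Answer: I*√1556823729993202/102511 ≈ 384.9*I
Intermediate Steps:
g = -402287/102511 (g = 402287/(-36945 - 65566) = 402287/(-102511) = 402287*(-1/102511) = -402287/102511 ≈ -3.9243)
√(((-74014 - 149729) + 75598) + g) = √(((-74014 - 149729) + 75598) - 402287/102511) = √((-223743 + 75598) - 402287/102511) = √(-148145 - 402287/102511) = √(-15186894382/102511) = I*√1556823729993202/102511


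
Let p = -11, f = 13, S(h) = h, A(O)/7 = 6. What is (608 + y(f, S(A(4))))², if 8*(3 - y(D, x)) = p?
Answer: 24000201/64 ≈ 3.7500e+5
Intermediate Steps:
A(O) = 42 (A(O) = 7*6 = 42)
y(D, x) = 35/8 (y(D, x) = 3 - ⅛*(-11) = 3 + 11/8 = 35/8)
(608 + y(f, S(A(4))))² = (608 + 35/8)² = (4899/8)² = 24000201/64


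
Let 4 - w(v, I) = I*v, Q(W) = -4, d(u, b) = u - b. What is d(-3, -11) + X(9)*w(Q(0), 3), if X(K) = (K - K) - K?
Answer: -136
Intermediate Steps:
w(v, I) = 4 - I*v
X(K) = -K (X(K) = 0 - K = -K)
d(-3, -11) + X(9)*w(Q(0), 3) = (-3 - 1*(-11)) + (-1*9)*(4 - 1*3*(-4)) = (-3 + 11) - 9*(4 + 12) = 8 - 9*16 = 8 - 144 = -136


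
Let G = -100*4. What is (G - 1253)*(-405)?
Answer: 669465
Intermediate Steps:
G = -400
(G - 1253)*(-405) = (-400 - 1253)*(-405) = -1653*(-405) = 669465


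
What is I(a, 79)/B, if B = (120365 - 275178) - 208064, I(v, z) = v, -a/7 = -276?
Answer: -644/120959 ≈ -0.0053241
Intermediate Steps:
a = 1932 (a = -7*(-276) = 1932)
B = -362877 (B = -154813 - 208064 = -362877)
I(a, 79)/B = 1932/(-362877) = 1932*(-1/362877) = -644/120959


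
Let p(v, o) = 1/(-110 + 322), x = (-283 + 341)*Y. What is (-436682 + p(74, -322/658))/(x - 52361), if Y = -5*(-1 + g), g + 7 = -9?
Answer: 92576583/10055372 ≈ 9.2067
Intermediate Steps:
g = -16 (g = -7 - 9 = -16)
Y = 85 (Y = -5*(-1 - 16) = -5*(-17) = 85)
x = 4930 (x = (-283 + 341)*85 = 58*85 = 4930)
p(v, o) = 1/212
(-436682 + p(74, -322/658))/(x - 52361) = (-436682 + 1/212)/(4930 - 52361) = -92576583/212/(-47431) = -92576583/212*(-1/47431) = 92576583/10055372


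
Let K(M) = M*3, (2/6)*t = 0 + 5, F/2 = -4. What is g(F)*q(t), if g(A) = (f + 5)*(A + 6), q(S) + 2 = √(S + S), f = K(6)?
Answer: 92 - 46*√30 ≈ -159.95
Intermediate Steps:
F = -8 (F = 2*(-4) = -8)
t = 15 (t = 3*(0 + 5) = 3*5 = 15)
K(M) = 3*M
f = 18 (f = 3*6 = 18)
q(S) = -2 + √2*√S (q(S) = -2 + √(S + S) = -2 + √(2*S) = -2 + √2*√S)
g(A) = 138 + 23*A (g(A) = (18 + 5)*(A + 6) = 23*(6 + A) = 138 + 23*A)
g(F)*q(t) = (138 + 23*(-8))*(-2 + √2*√15) = (138 - 184)*(-2 + √30) = -46*(-2 + √30) = 92 - 46*√30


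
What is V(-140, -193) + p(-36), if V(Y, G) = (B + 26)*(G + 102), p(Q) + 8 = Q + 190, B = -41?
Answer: 1511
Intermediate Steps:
p(Q) = 182 + Q (p(Q) = -8 + (Q + 190) = -8 + (190 + Q) = 182 + Q)
V(Y, G) = -1530 - 15*G (V(Y, G) = (-41 + 26)*(G + 102) = -15*(102 + G) = -1530 - 15*G)
V(-140, -193) + p(-36) = (-1530 - 15*(-193)) + (182 - 36) = (-1530 + 2895) + 146 = 1365 + 146 = 1511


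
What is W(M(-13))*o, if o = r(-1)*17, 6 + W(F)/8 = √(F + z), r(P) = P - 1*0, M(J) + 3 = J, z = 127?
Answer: 816 - 136*√111 ≈ -616.85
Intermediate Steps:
M(J) = -3 + J
r(P) = P (r(P) = P + 0 = P)
W(F) = -48 + 8*√(127 + F) (W(F) = -48 + 8*√(F + 127) = -48 + 8*√(127 + F))
o = -17 (o = -1*17 = -17)
W(M(-13))*o = (-48 + 8*√(127 + (-3 - 13)))*(-17) = (-48 + 8*√(127 - 16))*(-17) = (-48 + 8*√111)*(-17) = 816 - 136*√111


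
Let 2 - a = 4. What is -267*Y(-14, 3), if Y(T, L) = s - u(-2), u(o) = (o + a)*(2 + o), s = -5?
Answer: 1335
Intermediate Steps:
a = -2 (a = 2 - 1*4 = 2 - 4 = -2)
u(o) = (-2 + o)*(2 + o) (u(o) = (o - 2)*(2 + o) = (-2 + o)*(2 + o))
Y(T, L) = -5 (Y(T, L) = -5 - (-4 + (-2)²) = -5 - (-4 + 4) = -5 - 1*0 = -5 + 0 = -5)
-267*Y(-14, 3) = -267*(-5) = 1335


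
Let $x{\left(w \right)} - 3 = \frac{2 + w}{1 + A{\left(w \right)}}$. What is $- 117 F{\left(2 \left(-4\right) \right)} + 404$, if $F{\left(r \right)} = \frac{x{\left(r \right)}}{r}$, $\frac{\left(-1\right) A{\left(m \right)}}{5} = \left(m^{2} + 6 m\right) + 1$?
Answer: $\frac{50279}{112} \approx 448.92$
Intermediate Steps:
$A{\left(m \right)} = -5 - 30 m - 5 m^{2}$ ($A{\left(m \right)} = - 5 \left(\left(m^{2} + 6 m\right) + 1\right) = - 5 \left(1 + m^{2} + 6 m\right) = -5 - 30 m - 5 m^{2}$)
$x{\left(w \right)} = 3 + \frac{2 + w}{-4 - 30 w - 5 w^{2}}$ ($x{\left(w \right)} = 3 + \frac{2 + w}{1 - \left(5 + 5 w^{2} + 30 w\right)} = 3 + \frac{2 + w}{-4 - 30 w - 5 w^{2}}$)
$F{\left(r \right)} = \frac{10 + 15 r^{2} + 89 r}{r \left(4 + 5 r^{2} + 30 r\right)}$ ($F{\left(r \right)} = \frac{\frac{1}{4 + 5 r^{2} + 30 r} \left(10 + 15 r^{2} + 89 r\right)}{r} = \frac{10 + 15 r^{2} + 89 r}{r \left(4 + 5 r^{2} + 30 r\right)}$)
$- 117 F{\left(2 \left(-4\right) \right)} + 404 = - 117 \frac{10 + 15 \left(2 \left(-4\right)\right)^{2} + 89 \cdot 2 \left(-4\right)}{2 \left(-4\right) \left(4 + 5 \left(2 \left(-4\right)\right)^{2} + 30 \cdot 2 \left(-4\right)\right)} + 404 = - 117 \frac{10 + 15 \left(-8\right)^{2} + 89 \left(-8\right)}{\left(-8\right) \left(4 + 5 \left(-8\right)^{2} + 30 \left(-8\right)\right)} + 404 = - 117 \left(- \frac{10 + 15 \cdot 64 - 712}{8 \left(4 + 5 \cdot 64 - 240\right)}\right) + 404 = - 117 \left(- \frac{10 + 960 - 712}{8 \left(4 + 320 - 240\right)}\right) + 404 = - 117 \left(\left(- \frac{1}{8}\right) \frac{1}{84} \cdot 258\right) + 404 = \left(-117\right) \left(- \frac{43}{112}\right) + 404 = \frac{5031}{112} + 404 = \frac{50279}{112}$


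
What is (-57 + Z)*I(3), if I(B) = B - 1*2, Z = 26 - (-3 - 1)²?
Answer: -47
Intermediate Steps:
Z = 10 (Z = 26 - 1*(-4)² = 26 - 1*16 = 26 - 16 = 10)
I(B) = -2 + B (I(B) = B - 2 = -2 + B)
(-57 + Z)*I(3) = (-57 + 10)*(-2 + 3) = -47*1 = -47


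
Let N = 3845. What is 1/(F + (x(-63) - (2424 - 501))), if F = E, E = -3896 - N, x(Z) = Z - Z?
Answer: -1/9664 ≈ -0.00010348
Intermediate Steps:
x(Z) = 0
E = -7741 (E = -3896 - 1*3845 = -3896 - 3845 = -7741)
F = -7741
1/(F + (x(-63) - (2424 - 501))) = 1/(-7741 + (0 - (2424 - 501))) = 1/(-7741 + (0 - 1*1923)) = 1/(-7741 + (0 - 1923)) = 1/(-7741 - 1923) = 1/(-9664) = -1/9664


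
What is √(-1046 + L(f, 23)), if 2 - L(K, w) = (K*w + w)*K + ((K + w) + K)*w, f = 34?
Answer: I*√30507 ≈ 174.66*I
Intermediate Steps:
L(K, w) = 2 - K*(w + K*w) - w*(w + 2*K) (L(K, w) = 2 - ((K*w + w)*K + ((K + w) + K)*w) = 2 - ((w + K*w)*K + (w + 2*K)*w) = 2 - (K*(w + K*w) + w*(w + 2*K)) = 2 + (-K*(w + K*w) - w*(w + 2*K)) = 2 - K*(w + K*w) - w*(w + 2*K))
√(-1046 + L(f, 23)) = √(-1046 + (2 - 1*23² - 1*23*34² - 3*34*23)) = √(-1046 + (2 - 1*529 - 1*23*1156 - 2346)) = √(-1046 + (2 - 529 - 26588 - 2346)) = √(-1046 - 29461) = √(-30507) = I*√30507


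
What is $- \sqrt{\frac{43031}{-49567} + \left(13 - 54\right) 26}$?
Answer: $- \frac{3 i \sqrt{291241664539}}{49567} \approx - 32.663 i$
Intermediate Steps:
$- \sqrt{\frac{43031}{-49567} + \left(13 - 54\right) 26} = - \sqrt{43031 \left(- \frac{1}{49567}\right) - 1066} = - \sqrt{- \frac{43031}{49567} - 1066} = - \sqrt{- \frac{52881453}{49567}} = - \frac{3 i \sqrt{291241664539}}{49567}$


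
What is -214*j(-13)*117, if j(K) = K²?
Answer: -4231422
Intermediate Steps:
-214*j(-13)*117 = -214*(-13)²*117 = -214*169*117 = -36166*117 = -4231422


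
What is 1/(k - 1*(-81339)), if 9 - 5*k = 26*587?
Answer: 5/391442 ≈ 1.2773e-5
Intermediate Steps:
k = -15253/5 (k = 9/5 - 26*587/5 = 9/5 - ⅕*15262 = 9/5 - 15262/5 = -15253/5 ≈ -3050.6)
1/(k - 1*(-81339)) = 1/(-15253/5 - 1*(-81339)) = 1/(-15253/5 + 81339) = 1/(391442/5) = 5/391442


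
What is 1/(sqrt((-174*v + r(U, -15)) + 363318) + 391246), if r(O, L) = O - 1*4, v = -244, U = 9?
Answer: 391246/153073026737 - sqrt(405779)/153073026737 ≈ 2.5518e-6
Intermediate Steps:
r(O, L) = -4 + O (r(O, L) = O - 4 = -4 + O)
1/(sqrt((-174*v + r(U, -15)) + 363318) + 391246) = 1/(sqrt((-174*(-244) + (-4 + 9)) + 363318) + 391246) = 1/(sqrt((42456 + 5) + 363318) + 391246) = 1/(sqrt(42461 + 363318) + 391246) = 1/(sqrt(405779) + 391246) = 1/(391246 + sqrt(405779))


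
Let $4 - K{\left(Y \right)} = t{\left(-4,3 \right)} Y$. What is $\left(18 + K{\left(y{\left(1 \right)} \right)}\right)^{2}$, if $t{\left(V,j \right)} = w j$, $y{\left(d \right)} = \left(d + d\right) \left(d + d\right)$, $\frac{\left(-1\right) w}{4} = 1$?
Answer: $4900$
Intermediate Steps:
$w = -4$ ($w = \left(-4\right) 1 = -4$)
$y{\left(d \right)} = 4 d^{2}$ ($y{\left(d \right)} = 2 d 2 d = 4 d^{2}$)
$t{\left(V,j \right)} = - 4 j$
$K{\left(Y \right)} = 4 + 12 Y$ ($K{\left(Y \right)} = 4 - \left(-4\right) 3 Y = 4 - - 12 Y = 4 + 12 Y$)
$\left(18 + K{\left(y{\left(1 \right)} \right)}\right)^{2} = \left(18 + \left(4 + 12 \cdot 4 \cdot 1^{2}\right)\right)^{2} = \left(18 + \left(4 + 12 \cdot 4 \cdot 1\right)\right)^{2} = \left(18 + \left(4 + 12 \cdot 4\right)\right)^{2} = \left(18 + \left(4 + 48\right)\right)^{2} = \left(18 + 52\right)^{2} = 70^{2} = 4900$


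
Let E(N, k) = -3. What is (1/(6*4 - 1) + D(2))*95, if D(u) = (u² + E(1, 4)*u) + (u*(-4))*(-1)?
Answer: 13205/23 ≈ 574.13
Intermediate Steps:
D(u) = u + u² (D(u) = (u² - 3*u) + (u*(-4))*(-1) = (u² - 3*u) - 4*u*(-1) = (u² - 3*u) + 4*u = u + u²)
(1/(6*4 - 1) + D(2))*95 = (1/(6*4 - 1) + 2*(1 + 2))*95 = (1/(24 - 1) + 2*3)*95 = (1/23 + 6)*95 = (139/23)*95 = 13205/23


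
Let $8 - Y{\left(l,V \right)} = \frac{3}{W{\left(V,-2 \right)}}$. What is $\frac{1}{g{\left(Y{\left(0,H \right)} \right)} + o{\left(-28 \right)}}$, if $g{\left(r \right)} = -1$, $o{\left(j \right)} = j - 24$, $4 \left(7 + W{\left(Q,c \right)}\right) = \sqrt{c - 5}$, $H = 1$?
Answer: $- \frac{1}{53} \approx -0.018868$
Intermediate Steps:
$W{\left(Q,c \right)} = -7 + \frac{\sqrt{-5 + c}}{4}$ ($W{\left(Q,c \right)} = -7 + \frac{\sqrt{c - 5}}{4} = -7 + \frac{\sqrt{-5 + c}}{4}$)
$Y{\left(l,V \right)} = 8 - \frac{3}{-7 + \frac{i \sqrt{7}}{4}}$ ($Y{\left(l,V \right)} = 8 - \frac{3}{-7 + \frac{\sqrt{-5 - 2}}{4}} = 8 - \frac{3}{-7 + \frac{\sqrt{-7}}{4}} = 8 - \frac{3}{-7 + \frac{i \sqrt{7}}{4}}$)
$o{\left(j \right)} = -24 + j$
$\frac{1}{g{\left(Y{\left(0,H \right)} \right)} + o{\left(-28 \right)}} = \frac{1}{-1 - 52} = \frac{1}{-53} = - \frac{1}{53}$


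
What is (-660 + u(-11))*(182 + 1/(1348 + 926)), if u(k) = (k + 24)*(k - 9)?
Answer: -190379740/1137 ≈ -1.6744e+5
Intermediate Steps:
u(k) = (-9 + k)*(24 + k) (u(k) = (24 + k)*(-9 + k) = (-9 + k)*(24 + k))
(-660 + u(-11))*(182 + 1/(1348 + 926)) = (-660 + (-216 + (-11)**2 + 15*(-11)))*(182 + 1/(1348 + 926)) = (-660 + (-216 + 121 - 165))*(182 + 1/2274) = (-660 - 260)*(182 + 1/2274) = -920*413869/2274 = -190379740/1137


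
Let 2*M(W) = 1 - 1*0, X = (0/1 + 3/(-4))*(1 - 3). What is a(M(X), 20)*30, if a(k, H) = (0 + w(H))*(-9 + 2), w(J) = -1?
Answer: 210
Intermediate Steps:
X = 3/2 (X = (0*1 + 3*(-¼))*(-2) = (0 - ¾)*(-2) = -¾*(-2) = 3/2 ≈ 1.5000)
M(W) = ½ (M(W) = (1 - 1*0)/2 = (1 + 0)/2 = (½)*1 = ½)
a(k, H) = 7 (a(k, H) = (0 - 1)*(-9 + 2) = -1*(-7) = 7)
a(M(X), 20)*30 = 7*30 = 210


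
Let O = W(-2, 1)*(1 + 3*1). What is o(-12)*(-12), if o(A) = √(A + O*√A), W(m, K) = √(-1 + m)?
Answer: -72*I ≈ -72.0*I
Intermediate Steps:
O = 4*I*√3 (O = √(-1 - 2)*(1 + 3*1) = √(-3)*(1 + 3) = (I*√3)*4 = 4*I*√3 ≈ 6.9282*I)
o(A) = √(A + 4*I*√3*√A) (o(A) = √(A + (4*I*√3)*√A) = √(A + 4*I*√3*√A))
o(-12)*(-12) = √(-12 + 4*I*√3*√(-12))*(-12) = √(-12 + 4*I*√3*(2*I*√3))*(-12) = √(-12 - 24)*(-12) = √(-36)*(-12) = (6*I)*(-12) = -72*I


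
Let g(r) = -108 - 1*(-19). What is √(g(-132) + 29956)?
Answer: √29867 ≈ 172.82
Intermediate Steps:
g(r) = -89 (g(r) = -108 + 19 = -89)
√(g(-132) + 29956) = √(-89 + 29956) = √29867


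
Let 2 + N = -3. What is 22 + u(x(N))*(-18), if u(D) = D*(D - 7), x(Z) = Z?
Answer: -1058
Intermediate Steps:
N = -5 (N = -2 - 3 = -5)
u(D) = D*(-7 + D)
22 + u(x(N))*(-18) = 22 - 5*(-7 - 5)*(-18) = 22 - 5*(-12)*(-18) = 22 + 60*(-18) = 22 - 1080 = -1058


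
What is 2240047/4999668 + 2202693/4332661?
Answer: 20718097980991/21661866556548 ≈ 0.95643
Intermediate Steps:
2240047/4999668 + 2202693/4332661 = 20718097980991/21661866556548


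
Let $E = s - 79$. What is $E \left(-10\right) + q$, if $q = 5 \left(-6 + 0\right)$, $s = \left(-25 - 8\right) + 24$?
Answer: $850$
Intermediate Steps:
$s = -9$ ($s = -33 + 24 = -9$)
$q = -30$ ($q = 5 \left(-6\right) = -30$)
$E = -88$ ($E = -9 - 79 = -88$)
$E \left(-10\right) + q = \left(-88\right) \left(-10\right) - 30 = 880 - 30 = 850$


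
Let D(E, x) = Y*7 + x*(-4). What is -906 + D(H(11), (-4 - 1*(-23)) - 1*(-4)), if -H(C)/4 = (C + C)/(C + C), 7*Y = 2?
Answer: -996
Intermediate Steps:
Y = 2/7 (Y = (1/7)*2 = 2/7 ≈ 0.28571)
H(C) = -4 (H(C) = -4*(C + C)/(C + C) = -4*2*C/(2*C) = -4*2*C*1/(2*C) = -4*1 = -4)
D(E, x) = 2 - 4*x (D(E, x) = (2/7)*7 + x*(-4) = 2 - 4*x)
-906 + D(H(11), (-4 - 1*(-23)) - 1*(-4)) = -906 + (2 - 4*((-4 - 1*(-23)) - 1*(-4))) = -906 + (2 - 4*((-4 + 23) + 4)) = -906 + (2 - 4*(19 + 4)) = -906 + (2 - 4*23) = -906 + (2 - 92) = -906 - 90 = -996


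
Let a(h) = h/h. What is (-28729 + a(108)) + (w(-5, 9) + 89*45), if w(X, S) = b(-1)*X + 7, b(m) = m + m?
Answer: -24706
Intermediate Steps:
b(m) = 2*m
w(X, S) = 7 - 2*X (w(X, S) = (2*(-1))*X + 7 = -2*X + 7 = 7 - 2*X)
a(h) = 1
(-28729 + a(108)) + (w(-5, 9) + 89*45) = (-28729 + 1) + ((7 - 2*(-5)) + 89*45) = -28728 + ((7 + 10) + 4005) = -28728 + (17 + 4005) = -28728 + 4022 = -24706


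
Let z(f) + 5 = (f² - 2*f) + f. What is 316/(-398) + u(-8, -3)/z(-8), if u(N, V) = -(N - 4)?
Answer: -8198/13333 ≈ -0.61487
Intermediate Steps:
u(N, V) = 4 - N (u(N, V) = -(-4 + N) = 4 - N)
z(f) = -5 + f² - f (z(f) = -5 + ((f² - 2*f) + f) = -5 + (f² - f) = -5 + f² - f)
316/(-398) + u(-8, -3)/z(-8) = 316/(-398) + (4 - 1*(-8))/(-5 + (-8)² - 1*(-8)) = 316*(-1/398) + (4 + 8)/(-5 + 64 + 8) = -158/199 + 12/67 = -8198/13333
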